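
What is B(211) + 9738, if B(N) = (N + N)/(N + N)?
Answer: 9739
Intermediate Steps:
B(N) = 1 (B(N) = (2*N)/((2*N)) = (2*N)*(1/(2*N)) = 1)
B(211) + 9738 = 1 + 9738 = 9739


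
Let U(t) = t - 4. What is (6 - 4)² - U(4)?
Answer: 4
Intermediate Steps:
U(t) = -4 + t
(6 - 4)² - U(4) = (6 - 4)² - (-4 + 4) = 2² - 1*0 = 4 + 0 = 4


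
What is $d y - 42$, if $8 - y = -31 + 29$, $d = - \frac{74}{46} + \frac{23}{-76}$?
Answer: $- \frac{53413}{874} \approx -61.113$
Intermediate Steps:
$d = - \frac{3341}{1748}$ ($d = \left(-74\right) \frac{1}{46} + 23 \left(- \frac{1}{76}\right) = - \frac{37}{23} - \frac{23}{76} = - \frac{3341}{1748} \approx -1.9113$)
$y = 10$ ($y = 8 - \left(-31 + 29\right) = 8 - -2 = 8 + 2 = 10$)
$d y - 42 = \left(- \frac{3341}{1748}\right) 10 - 42 = - \frac{16705}{874} - 42 = - \frac{53413}{874}$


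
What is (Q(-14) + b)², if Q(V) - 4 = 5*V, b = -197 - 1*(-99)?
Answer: 26896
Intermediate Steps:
b = -98 (b = -197 + 99 = -98)
Q(V) = 4 + 5*V
(Q(-14) + b)² = ((4 + 5*(-14)) - 98)² = ((4 - 70) - 98)² = (-66 - 98)² = (-164)² = 26896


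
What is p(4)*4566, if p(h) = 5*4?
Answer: 91320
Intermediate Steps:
p(h) = 20
p(4)*4566 = 20*4566 = 91320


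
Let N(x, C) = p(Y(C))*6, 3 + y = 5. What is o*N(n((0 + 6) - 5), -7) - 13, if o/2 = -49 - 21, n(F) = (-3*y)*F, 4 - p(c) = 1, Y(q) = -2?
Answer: -2533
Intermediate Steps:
y = 2 (y = -3 + 5 = 2)
p(c) = 3 (p(c) = 4 - 1*1 = 4 - 1 = 3)
n(F) = -6*F (n(F) = (-3*2)*F = -6*F)
N(x, C) = 18 (N(x, C) = 3*6 = 18)
o = -140 (o = 2*(-49 - 21) = 2*(-70) = -140)
o*N(n((0 + 6) - 5), -7) - 13 = -140*18 - 13 = -2520 - 13 = -2533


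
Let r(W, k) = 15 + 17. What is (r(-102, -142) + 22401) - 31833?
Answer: -9400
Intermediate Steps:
r(W, k) = 32
(r(-102, -142) + 22401) - 31833 = (32 + 22401) - 31833 = 22433 - 31833 = -9400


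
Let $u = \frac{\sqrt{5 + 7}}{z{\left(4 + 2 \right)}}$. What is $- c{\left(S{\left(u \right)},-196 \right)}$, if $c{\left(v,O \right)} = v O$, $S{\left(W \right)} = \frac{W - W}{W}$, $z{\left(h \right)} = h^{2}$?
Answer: $0$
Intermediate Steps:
$u = \frac{\sqrt{3}}{18}$ ($u = \frac{\sqrt{5 + 7}}{\left(4 + 2\right)^{2}} = \frac{\sqrt{12}}{6^{2}} = \frac{2 \sqrt{3}}{36} = 2 \sqrt{3} \cdot \frac{1}{36} = \frac{\sqrt{3}}{18} \approx 0.096225$)
$S{\left(W \right)} = 0$ ($S{\left(W \right)} = \frac{0}{W} = 0$)
$c{\left(v,O \right)} = O v$
$- c{\left(S{\left(u \right)},-196 \right)} = - \left(-196\right) 0 = \left(-1\right) 0 = 0$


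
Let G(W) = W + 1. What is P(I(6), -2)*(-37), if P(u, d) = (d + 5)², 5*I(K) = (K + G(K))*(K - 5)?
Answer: -333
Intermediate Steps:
G(W) = 1 + W
I(K) = (1 + 2*K)*(-5 + K)/5 (I(K) = ((K + (1 + K))*(K - 5))/5 = ((1 + 2*K)*(-5 + K))/5 = (1 + 2*K)*(-5 + K)/5)
P(u, d) = (5 + d)²
P(I(6), -2)*(-37) = (5 - 2)²*(-37) = 3²*(-37) = 9*(-37) = -333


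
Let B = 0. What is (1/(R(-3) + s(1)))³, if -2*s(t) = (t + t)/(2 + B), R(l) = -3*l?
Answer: 8/4913 ≈ 0.0016283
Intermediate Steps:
s(t) = -t/2 (s(t) = -(t + t)/(2*(2 + 0)) = -2*t/(2*2) = -t/2)
(1/(R(-3) + s(1)))³ = (1/(-3*(-3) - ½*1))³ = (1/(9 - ½))³ = (1/(17/2))³ = (2/17)³ = 8/4913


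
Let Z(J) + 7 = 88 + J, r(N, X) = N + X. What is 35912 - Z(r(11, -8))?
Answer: 35828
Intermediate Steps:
Z(J) = 81 + J (Z(J) = -7 + (88 + J) = 81 + J)
35912 - Z(r(11, -8)) = 35912 - (81 + (11 - 8)) = 35912 - (81 + 3) = 35912 - 1*84 = 35912 - 84 = 35828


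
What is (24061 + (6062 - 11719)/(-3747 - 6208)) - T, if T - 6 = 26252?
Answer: -21865478/9955 ≈ -2196.4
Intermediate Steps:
T = 26258 (T = 6 + 26252 = 26258)
(24061 + (6062 - 11719)/(-3747 - 6208)) - T = (24061 + (6062 - 11719)/(-3747 - 6208)) - 1*26258 = (24061 - 5657/(-9955)) - 26258 = (24061 - 5657*(-1/9955)) - 26258 = (24061 + 5657/9955) - 26258 = 239532912/9955 - 26258 = -21865478/9955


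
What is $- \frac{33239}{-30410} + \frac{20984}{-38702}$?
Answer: $\frac{324146169}{588463910} \approx 0.55083$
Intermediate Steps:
$- \frac{33239}{-30410} + \frac{20984}{-38702} = \left(-33239\right) \left(- \frac{1}{30410}\right) + 20984 \left(- \frac{1}{38702}\right) = \frac{33239}{30410} - \frac{10492}{19351} = \frac{324146169}{588463910}$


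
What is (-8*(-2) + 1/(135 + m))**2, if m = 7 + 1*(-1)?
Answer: 5094049/19881 ≈ 256.23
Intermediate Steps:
m = 6 (m = 7 - 1 = 6)
(-8*(-2) + 1/(135 + m))**2 = (-8*(-2) + 1/(135 + 6))**2 = (16 + 1/141)**2 = (2257/141)**2 = 5094049/19881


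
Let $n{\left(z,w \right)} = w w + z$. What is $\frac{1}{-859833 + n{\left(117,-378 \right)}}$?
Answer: $- \frac{1}{716832} \approx -1.395 \cdot 10^{-6}$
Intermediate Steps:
$n{\left(z,w \right)} = z + w^{2}$ ($n{\left(z,w \right)} = w^{2} + z = z + w^{2}$)
$\frac{1}{-859833 + n{\left(117,-378 \right)}} = \frac{1}{-859833 + \left(117 + \left(-378\right)^{2}\right)} = \frac{1}{-859833 + \left(117 + 142884\right)} = \frac{1}{-859833 + 143001} = \frac{1}{-716832} = - \frac{1}{716832}$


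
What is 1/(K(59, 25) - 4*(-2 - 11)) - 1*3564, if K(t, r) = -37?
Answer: -53459/15 ≈ -3563.9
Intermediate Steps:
1/(K(59, 25) - 4*(-2 - 11)) - 1*3564 = 1/(-37 - 4*(-2 - 11)) - 1*3564 = 1/(-37 - 4*(-13)) - 3564 = 1/(-37 + 52) - 3564 = 1/15 - 3564 = -53459/15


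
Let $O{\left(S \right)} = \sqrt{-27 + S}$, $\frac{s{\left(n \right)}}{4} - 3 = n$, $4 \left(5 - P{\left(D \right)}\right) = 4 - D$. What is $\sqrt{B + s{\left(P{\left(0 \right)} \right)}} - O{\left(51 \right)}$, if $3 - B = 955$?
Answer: $- 2 \sqrt{6} + 2 i \sqrt{231} \approx -4.899 + 30.397 i$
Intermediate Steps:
$B = -952$ ($B = 3 - 955 = -952$)
$P{\left(D \right)} = 4 + \frac{D}{4}$ ($P{\left(D \right)} = 5 - \frac{4 - D}{4} = 5 + \left(-1 + \frac{D}{4}\right) = 4 + \frac{D}{4}$)
$s{\left(n \right)} = 12 + 4 n$
$\sqrt{B + s{\left(P{\left(0 \right)} \right)}} - O{\left(51 \right)} = \sqrt{-952 + \left(12 + 4 \left(4 + \frac{1}{4} \cdot 0\right)\right)} - \sqrt{-27 + 51} = \sqrt{-952 + \left(12 + 4 \left(4 + 0\right)\right)} - \sqrt{24} = \sqrt{-952 + \left(12 + 4 \cdot 4\right)} - 2 \sqrt{6} = \sqrt{-952 + \left(12 + 16\right)} - 2 \sqrt{6} = \sqrt{-952 + 28} - 2 \sqrt{6} = \sqrt{-924} - 2 \sqrt{6} = 2 i \sqrt{231} - 2 \sqrt{6} = - 2 \sqrt{6} + 2 i \sqrt{231}$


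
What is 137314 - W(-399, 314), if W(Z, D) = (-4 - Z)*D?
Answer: 13284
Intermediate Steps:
W(Z, D) = D*(-4 - Z)
137314 - W(-399, 314) = 137314 - (-1)*314*(4 - 399) = 137314 - (-1)*314*(-395) = 137314 - 1*124030 = 137314 - 124030 = 13284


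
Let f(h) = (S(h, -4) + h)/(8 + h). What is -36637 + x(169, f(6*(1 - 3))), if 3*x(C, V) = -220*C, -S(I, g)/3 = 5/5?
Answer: -147091/3 ≈ -49030.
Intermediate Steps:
S(I, g) = -3 (S(I, g) = -15/5 = -3*1 = -3)
f(h) = (-3 + h)/(8 + h)
x(C, V) = -220*C/3 (x(C, V) = (-220*C)/3 = -220*C/3)
-36637 + x(169, f(6*(1 - 3))) = -36637 - 220/3*169 = -36637 - 37180/3 = -147091/3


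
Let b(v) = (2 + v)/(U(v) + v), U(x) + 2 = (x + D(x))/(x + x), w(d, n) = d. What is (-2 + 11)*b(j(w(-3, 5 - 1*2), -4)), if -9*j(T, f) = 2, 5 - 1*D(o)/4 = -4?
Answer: -288/1489 ≈ -0.19342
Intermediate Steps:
D(o) = 36 (D(o) = 20 - 4*(-4) = 20 + 16 = 36)
j(T, f) = -2/9 (j(T, f) = -1/9*2 = -2/9)
U(x) = -2 + (36 + x)/(2*x) (U(x) = -2 + (x + 36)/(x + x) = -2 + (36 + x)/((2*x)) = -2 + (36 + x)*(1/(2*x)) = -2 + (36 + x)/(2*x))
b(v) = (2 + v)/(-3/2 + v + 18/v) (b(v) = (2 + v)/((-3/2 + 18/v) + v) = (2 + v)/(-3/2 + v + 18/v))
(-2 + 11)*b(j(w(-3, 5 - 1*2), -4)) = (-2 + 11)*(2*(-2/9)*(2 - 2/9)/(36 - 3*(-2/9) + 2*(-2/9)**2)) = 9*(2*(-2/9)*(16/9)/(36 + 2/3 + 2*(4/81))) = 9*(2*(-2/9)*(16/9)/(36 + 2/3 + 8/81)) = 9*(2*(-2/9)*(16/9)/(2978/81)) = 9*(2*(-2/9)*(81/2978)*(16/9)) = 9*(-32/1489) = -288/1489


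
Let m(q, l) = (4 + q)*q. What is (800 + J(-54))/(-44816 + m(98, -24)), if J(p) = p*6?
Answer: -119/8705 ≈ -0.013670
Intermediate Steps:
J(p) = 6*p
m(q, l) = q*(4 + q)
(800 + J(-54))/(-44816 + m(98, -24)) = (800 + 6*(-54))/(-44816 + 98*(4 + 98)) = (800 - 324)/(-44816 + 98*102) = 476/(-44816 + 9996) = 476/(-34820) = 476*(-1/34820) = -119/8705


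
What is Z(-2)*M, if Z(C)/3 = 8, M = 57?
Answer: 1368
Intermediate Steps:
Z(C) = 24 (Z(C) = 3*8 = 24)
Z(-2)*M = 24*57 = 1368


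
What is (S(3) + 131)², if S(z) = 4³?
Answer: 38025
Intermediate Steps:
S(z) = 64
(S(3) + 131)² = (64 + 131)² = 195² = 38025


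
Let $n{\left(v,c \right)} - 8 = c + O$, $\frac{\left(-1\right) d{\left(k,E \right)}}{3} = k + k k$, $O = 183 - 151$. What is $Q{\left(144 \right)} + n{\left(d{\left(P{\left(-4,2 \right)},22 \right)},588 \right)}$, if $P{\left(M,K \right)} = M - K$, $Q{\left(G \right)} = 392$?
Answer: $1020$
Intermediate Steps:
$O = 32$ ($O = 183 - 151 = 32$)
$d{\left(k,E \right)} = - 3 k - 3 k^{2}$ ($d{\left(k,E \right)} = - 3 \left(k + k k\right) = - 3 \left(k + k^{2}\right) = - 3 k - 3 k^{2}$)
$n{\left(v,c \right)} = 40 + c$ ($n{\left(v,c \right)} = 8 + \left(c + 32\right) = 8 + \left(32 + c\right) = 40 + c$)
$Q{\left(144 \right)} + n{\left(d{\left(P{\left(-4,2 \right)},22 \right)},588 \right)} = 392 + \left(40 + 588\right) = 392 + 628 = 1020$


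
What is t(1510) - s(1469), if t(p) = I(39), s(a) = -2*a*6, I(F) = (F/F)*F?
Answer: 17667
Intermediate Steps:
I(F) = F (I(F) = 1*F = F)
s(a) = -12*a
t(p) = 39
t(1510) - s(1469) = 39 - (-12)*1469 = 39 - 1*(-17628) = 39 + 17628 = 17667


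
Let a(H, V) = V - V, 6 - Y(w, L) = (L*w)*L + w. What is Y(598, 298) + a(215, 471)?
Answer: -53105384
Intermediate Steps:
Y(w, L) = 6 - w - w*L**2 (Y(w, L) = 6 - ((L*w)*L + w) = 6 - (w*L**2 + w) = 6 - (w + w*L**2) = 6 + (-w - w*L**2) = 6 - w - w*L**2)
a(H, V) = 0
Y(598, 298) + a(215, 471) = (6 - 1*598 - 1*598*298**2) + 0 = (6 - 598 - 1*598*88804) + 0 = (6 - 598 - 53104792) + 0 = -53105384 + 0 = -53105384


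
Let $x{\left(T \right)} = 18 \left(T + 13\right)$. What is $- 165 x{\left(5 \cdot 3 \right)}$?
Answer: $-83160$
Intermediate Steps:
$x{\left(T \right)} = 234 + 18 T$ ($x{\left(T \right)} = 18 \left(13 + T\right) = 234 + 18 T$)
$- 165 x{\left(5 \cdot 3 \right)} = - 165 \left(234 + 18 \cdot 5 \cdot 3\right) = - 165 \left(234 + 18 \cdot 15\right) = - 165 \left(234 + 270\right) = \left(-165\right) 504 = -83160$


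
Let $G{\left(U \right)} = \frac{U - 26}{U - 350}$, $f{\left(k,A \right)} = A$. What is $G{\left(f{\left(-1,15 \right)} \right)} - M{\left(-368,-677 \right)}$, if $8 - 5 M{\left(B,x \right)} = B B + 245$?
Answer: $\frac{9089298}{335} \approx 27132.0$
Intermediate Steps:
$M{\left(B,x \right)} = - \frac{237}{5} - \frac{B^{2}}{5}$ ($M{\left(B,x \right)} = \frac{8}{5} - \frac{B B + 245}{5} = \frac{8}{5} - \frac{B^{2} + 245}{5} = \frac{8}{5} - \frac{245 + B^{2}}{5} = \frac{8}{5} - \left(49 + \frac{B^{2}}{5}\right) = - \frac{237}{5} - \frac{B^{2}}{5}$)
$G{\left(U \right)} = \frac{-26 + U}{-350 + U}$
$G{\left(f{\left(-1,15 \right)} \right)} - M{\left(-368,-677 \right)} = \frac{-26 + 15}{-350 + 15} - \left(- \frac{237}{5} - \frac{\left(-368\right)^{2}}{5}\right) = \frac{1}{-335} \left(-11\right) - \left(- \frac{237}{5} - \frac{135424}{5}\right) = \left(- \frac{1}{335}\right) \left(-11\right) - \left(- \frac{237}{5} - \frac{135424}{5}\right) = \frac{11}{335} - - \frac{135661}{5} = \frac{11}{335} + \frac{135661}{5} = \frac{9089298}{335}$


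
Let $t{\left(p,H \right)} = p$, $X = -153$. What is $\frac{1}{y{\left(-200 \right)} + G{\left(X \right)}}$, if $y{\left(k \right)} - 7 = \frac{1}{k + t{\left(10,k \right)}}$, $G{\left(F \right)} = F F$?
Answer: $\frac{190}{4449039} \approx 4.2706 \cdot 10^{-5}$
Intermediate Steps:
$G{\left(F \right)} = F^{2}$
$y{\left(k \right)} = 7 + \frac{1}{10 + k}$ ($y{\left(k \right)} = 7 + \frac{1}{k + 10} = 7 + \frac{1}{10 + k}$)
$\frac{1}{y{\left(-200 \right)} + G{\left(X \right)}} = \frac{1}{\frac{71 + 7 \left(-200\right)}{10 - 200} + \left(-153\right)^{2}} = \frac{1}{\frac{71 - 1400}{-190} + 23409} = \frac{1}{\left(- \frac{1}{190}\right) \left(-1329\right) + 23409} = \frac{1}{\frac{1329}{190} + 23409} = \frac{1}{\frac{4449039}{190}} = \frac{190}{4449039}$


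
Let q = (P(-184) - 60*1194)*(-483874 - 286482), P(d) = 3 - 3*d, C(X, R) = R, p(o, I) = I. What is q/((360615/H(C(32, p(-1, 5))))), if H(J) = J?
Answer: 629433980/829 ≈ 7.5927e+5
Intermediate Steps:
q = 54760756260 (q = ((3 - 3*(-184)) - 60*1194)*(-483874 - 286482) = ((3 + 552) - 71640)*(-770356) = (555 - 71640)*(-770356) = -71085*(-770356) = 54760756260)
q/((360615/H(C(32, p(-1, 5))))) = 54760756260/((360615/5)) = 54760756260/((360615*(1/5))) = 54760756260/72123 = 54760756260*(1/72123) = 629433980/829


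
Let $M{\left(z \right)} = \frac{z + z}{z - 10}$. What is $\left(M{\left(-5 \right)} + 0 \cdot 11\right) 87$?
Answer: $58$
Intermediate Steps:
$M{\left(z \right)} = \frac{2 z}{-10 + z}$
$\left(M{\left(-5 \right)} + 0 \cdot 11\right) 87 = \left(2 \left(-5\right) \frac{1}{-10 - 5} + 0 \cdot 11\right) 87 = \left(2 \left(-5\right) \frac{1}{-15} + 0\right) 87 = \left(2 \left(-5\right) \left(- \frac{1}{15}\right) + 0\right) 87 = \left(\frac{2}{3} + 0\right) 87 = \frac{2}{3} \cdot 87 = 58$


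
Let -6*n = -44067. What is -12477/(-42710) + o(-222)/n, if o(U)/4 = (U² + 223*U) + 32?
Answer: 118355453/627367190 ≈ 0.18865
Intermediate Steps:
n = 14689/2 (n = -⅙*(-44067) = 14689/2 ≈ 7344.5)
o(U) = 128 + 4*U² + 892*U (o(U) = 4*((U² + 223*U) + 32) = 4*(32 + U² + 223*U) = 128 + 4*U² + 892*U)
-12477/(-42710) + o(-222)/n = -12477/(-42710) + (128 + 4*(-222)² + 892*(-222))/(14689/2) = -12477*(-1/42710) + (128 + 4*49284 - 198024)*(2/14689) = 12477/42710 + (128 + 197136 - 198024)*(2/14689) = 12477/42710 - 760*2/14689 = 12477/42710 - 1520/14689 = 118355453/627367190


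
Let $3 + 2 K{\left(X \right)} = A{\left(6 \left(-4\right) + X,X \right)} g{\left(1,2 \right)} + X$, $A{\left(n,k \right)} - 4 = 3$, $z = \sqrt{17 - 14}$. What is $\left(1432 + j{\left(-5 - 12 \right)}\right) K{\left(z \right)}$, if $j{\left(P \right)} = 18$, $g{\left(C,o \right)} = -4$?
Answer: $-22475 + 725 \sqrt{3} \approx -21219.0$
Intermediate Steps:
$z = \sqrt{3} \approx 1.732$
$A{\left(n,k \right)} = 7$ ($A{\left(n,k \right)} = 4 + 3 = 7$)
$K{\left(X \right)} = - \frac{31}{2} + \frac{X}{2}$ ($K{\left(X \right)} = - \frac{3}{2} + \frac{7 \left(-4\right) + X}{2} = - \frac{3}{2} + \frac{-28 + X}{2} = - \frac{3}{2} + \left(-14 + \frac{X}{2}\right) = - \frac{31}{2} + \frac{X}{2}$)
$\left(1432 + j{\left(-5 - 12 \right)}\right) K{\left(z \right)} = \left(1432 + 18\right) \left(- \frac{31}{2} + \frac{\sqrt{3}}{2}\right) = 1450 \left(- \frac{31}{2} + \frac{\sqrt{3}}{2}\right) = -22475 + 725 \sqrt{3}$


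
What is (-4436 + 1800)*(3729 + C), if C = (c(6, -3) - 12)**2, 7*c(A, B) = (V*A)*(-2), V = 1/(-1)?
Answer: -495317580/49 ≈ -1.0109e+7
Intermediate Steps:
V = -1
c(A, B) = 2*A/7 (c(A, B) = (-A*(-2))/7 = (2*A)/7 = 2*A/7)
C = 5184/49 (C = ((2/7)*6 - 12)**2 = (12/7 - 12)**2 = (-72/7)**2 = 5184/49 ≈ 105.80)
(-4436 + 1800)*(3729 + C) = (-4436 + 1800)*(3729 + 5184/49) = -2636*187905/49 = -495317580/49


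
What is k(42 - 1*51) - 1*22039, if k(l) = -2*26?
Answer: -22091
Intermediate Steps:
k(l) = -52
k(42 - 1*51) - 1*22039 = -52 - 1*22039 = -52 - 22039 = -22091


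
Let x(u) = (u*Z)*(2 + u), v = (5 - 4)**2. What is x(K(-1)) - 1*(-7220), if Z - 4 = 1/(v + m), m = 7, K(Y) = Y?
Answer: 57727/8 ≈ 7215.9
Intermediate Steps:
v = 1 (v = 1**2 = 1)
Z = 33/8 (Z = 4 + 1/(1 + 7) = 4 + 1/8 = 33/8 ≈ 4.1250)
x(u) = 33*u*(2 + u)/8 (x(u) = (u*(33/8))*(2 + u) = (33*u/8)*(2 + u) = 33*u*(2 + u)/8)
x(K(-1)) - 1*(-7220) = (33/8)*(-1)*(2 - 1) - 1*(-7220) = (33/8)*(-1)*1 + 7220 = -33/8 + 7220 = 57727/8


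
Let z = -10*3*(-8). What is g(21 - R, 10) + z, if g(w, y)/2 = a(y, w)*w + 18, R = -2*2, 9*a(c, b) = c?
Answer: 2984/9 ≈ 331.56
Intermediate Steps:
z = 240 (z = -30*(-8) = 240)
a(c, b) = c/9
R = -4
g(w, y) = 36 + 2*w*y/9 (g(w, y) = 2*((y/9)*w + 18) = 2*(w*y/9 + 18) = 2*(18 + w*y/9) = 36 + 2*w*y/9)
g(21 - R, 10) + z = (36 + (2/9)*(21 - 1*(-4))*10) + 240 = (36 + (2/9)*(21 + 4)*10) + 240 = (36 + (2/9)*25*10) + 240 = (36 + 500/9) + 240 = 824/9 + 240 = 2984/9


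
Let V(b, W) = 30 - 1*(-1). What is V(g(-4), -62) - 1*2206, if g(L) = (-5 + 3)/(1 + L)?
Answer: -2175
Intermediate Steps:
g(L) = -2/(1 + L)
V(b, W) = 31 (V(b, W) = 30 + 1 = 31)
V(g(-4), -62) - 1*2206 = 31 - 1*2206 = 31 - 2206 = -2175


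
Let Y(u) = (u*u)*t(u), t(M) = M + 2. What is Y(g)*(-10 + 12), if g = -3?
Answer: -18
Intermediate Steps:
t(M) = 2 + M
Y(u) = u²*(2 + u) (Y(u) = (u*u)*(2 + u) = u²*(2 + u))
Y(g)*(-10 + 12) = ((-3)²*(2 - 3))*(-10 + 12) = (9*(-1))*2 = -9*2 = -18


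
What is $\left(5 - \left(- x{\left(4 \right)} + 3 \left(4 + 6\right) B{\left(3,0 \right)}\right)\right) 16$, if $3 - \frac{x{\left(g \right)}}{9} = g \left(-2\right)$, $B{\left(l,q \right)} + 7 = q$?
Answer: $5024$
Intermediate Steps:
$B{\left(l,q \right)} = -7 + q$
$x{\left(g \right)} = 27 + 18 g$ ($x{\left(g \right)} = 27 - 9 g \left(-2\right) = 27 - 9 \left(- 2 g\right) = 27 + 18 g$)
$\left(5 - \left(- x{\left(4 \right)} + 3 \left(4 + 6\right) B{\left(3,0 \right)}\right)\right) 16 = \left(5 + \left(- 3 \left(4 + 6\right) \left(-7 + 0\right) + \left(27 + 18 \cdot 4\right)\right)\right) 16 = \left(5 + \left(- 3 \cdot 10 \left(-7\right) + \left(27 + 72\right)\right)\right) 16 = \left(5 + \left(\left(-3\right) \left(-70\right) + 99\right)\right) 16 = \left(5 + \left(210 + 99\right)\right) 16 = \left(5 + 309\right) 16 = 314 \cdot 16 = 5024$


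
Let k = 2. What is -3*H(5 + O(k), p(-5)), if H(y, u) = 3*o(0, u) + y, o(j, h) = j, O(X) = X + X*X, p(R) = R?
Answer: -33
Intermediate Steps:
O(X) = X + X²
H(y, u) = y (H(y, u) = 3*0 + y = 0 + y = y)
-3*H(5 + O(k), p(-5)) = -3*(5 + 2*(1 + 2)) = -3*(5 + 2*3) = -3*(5 + 6) = -3*11 = -33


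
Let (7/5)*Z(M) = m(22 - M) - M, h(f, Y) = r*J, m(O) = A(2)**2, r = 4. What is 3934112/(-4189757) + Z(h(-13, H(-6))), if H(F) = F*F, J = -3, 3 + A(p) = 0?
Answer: 4531711/322289 ≈ 14.061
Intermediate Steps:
A(p) = -3 (A(p) = -3 + 0 = -3)
H(F) = F**2
m(O) = 9 (m(O) = (-3)**2 = 9)
h(f, Y) = -12 (h(f, Y) = 4*(-3) = -12)
Z(M) = 45/7 - 5*M/7 (Z(M) = 5*(9 - M)/7 = 45/7 - 5*M/7)
3934112/(-4189757) + Z(h(-13, H(-6))) = 3934112/(-4189757) + (45/7 - 5/7*(-12)) = 3934112*(-1/4189757) + (45/7 + 60/7) = -302624/322289 + 15 = 4531711/322289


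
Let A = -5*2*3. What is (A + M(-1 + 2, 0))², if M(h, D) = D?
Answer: 900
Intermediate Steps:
A = -30 (A = -10*3 = -30)
(A + M(-1 + 2, 0))² = (-30 + 0)² = (-30)² = 900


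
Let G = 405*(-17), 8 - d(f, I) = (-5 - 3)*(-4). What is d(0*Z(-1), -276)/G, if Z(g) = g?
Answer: 8/2295 ≈ 0.0034858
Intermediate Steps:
d(f, I) = -24 (d(f, I) = 8 - (-5 - 3)*(-4) = 8 - (-8)*(-4) = 8 - 1*32 = 8 - 32 = -24)
G = -6885
d(0*Z(-1), -276)/G = -24/(-6885) = -24*(-1/6885) = 8/2295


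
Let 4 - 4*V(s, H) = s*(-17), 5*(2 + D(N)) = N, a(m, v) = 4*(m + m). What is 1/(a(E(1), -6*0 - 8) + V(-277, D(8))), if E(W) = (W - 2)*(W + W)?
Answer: -4/4769 ≈ -0.00083875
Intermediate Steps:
E(W) = 2*W*(-2 + W) (E(W) = (-2 + W)*(2*W) = 2*W*(-2 + W))
a(m, v) = 8*m (a(m, v) = 4*(2*m) = 8*m)
D(N) = -2 + N/5
V(s, H) = 1 + 17*s/4 (V(s, H) = 1 - s*(-17)/4 = 1 - (-17)*s/4 = 1 + 17*s/4)
1/(a(E(1), -6*0 - 8) + V(-277, D(8))) = 1/(8*(2*1*(-2 + 1)) + (1 + (17/4)*(-277))) = 1/(8*(2*1*(-1)) + (1 - 4709/4)) = 1/(8*(-2) - 4705/4) = 1/(-16 - 4705/4) = 1/(-4769/4) = -4/4769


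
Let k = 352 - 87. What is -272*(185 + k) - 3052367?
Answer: -3174767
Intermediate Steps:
k = 265
-272*(185 + k) - 3052367 = -272*(185 + 265) - 3052367 = -272*450 - 3052367 = -122400 - 3052367 = -3174767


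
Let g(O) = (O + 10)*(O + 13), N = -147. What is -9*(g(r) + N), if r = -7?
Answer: 1161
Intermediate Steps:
g(O) = (10 + O)*(13 + O)
-9*(g(r) + N) = -9*((130 + (-7)**2 + 23*(-7)) - 147) = -9*((130 + 49 - 161) - 147) = -9*(18 - 147) = -9*(-129) = 1161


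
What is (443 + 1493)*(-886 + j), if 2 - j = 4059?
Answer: -9569648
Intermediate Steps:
j = -4057 (j = 2 - 1*4059 = 2 - 4059 = -4057)
(443 + 1493)*(-886 + j) = (443 + 1493)*(-886 - 4057) = 1936*(-4943) = -9569648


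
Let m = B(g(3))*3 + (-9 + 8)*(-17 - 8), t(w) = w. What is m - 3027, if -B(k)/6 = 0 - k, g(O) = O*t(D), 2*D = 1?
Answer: -2975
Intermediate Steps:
D = ½ (D = (½)*1 = ½ ≈ 0.50000)
g(O) = O/2 (g(O) = O*(½) = O/2)
B(k) = 6*k (B(k) = -6*(0 - k) = -(-6)*k = 6*k)
m = 52 (m = (6*((½)*3))*3 + (-9 + 8)*(-17 - 8) = (6*(3/2))*3 - 1*(-25) = 9*3 + 25 = 27 + 25 = 52)
m - 3027 = 52 - 3027 = -2975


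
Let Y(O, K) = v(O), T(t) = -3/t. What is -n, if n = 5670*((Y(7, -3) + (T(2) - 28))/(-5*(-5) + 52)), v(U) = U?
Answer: 18225/11 ≈ 1656.8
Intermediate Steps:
Y(O, K) = O
n = -18225/11 (n = 5670*((7 + (-3/2 - 28))/(-5*(-5) + 52)) = 5670*((7 + (-3*½ - 28))/(25 + 52)) = 5670*((7 + (-3/2 - 28))/77) = 5670*((7 - 59/2)*(1/77)) = 5670*(-45/2*1/77) = 5670*(-45/154) = -18225/11 ≈ -1656.8)
-n = -1*(-18225/11) = 18225/11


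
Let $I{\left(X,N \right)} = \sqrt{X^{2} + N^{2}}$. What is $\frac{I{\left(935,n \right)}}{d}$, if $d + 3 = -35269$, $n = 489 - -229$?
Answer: $- \frac{\sqrt{1389749}}{35272} \approx -0.033422$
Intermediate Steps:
$n = 718$ ($n = 489 + 229 = 718$)
$d = -35272$ ($d = -3 - 35269 = -35272$)
$I{\left(X,N \right)} = \sqrt{N^{2} + X^{2}}$
$\frac{I{\left(935,n \right)}}{d} = \frac{\sqrt{718^{2} + 935^{2}}}{-35272} = \sqrt{515524 + 874225} \left(- \frac{1}{35272}\right) = \sqrt{1389749} \left(- \frac{1}{35272}\right) = - \frac{\sqrt{1389749}}{35272}$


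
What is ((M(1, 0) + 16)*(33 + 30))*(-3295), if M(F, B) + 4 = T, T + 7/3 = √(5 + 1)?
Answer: -2006655 - 207585*√6 ≈ -2.5151e+6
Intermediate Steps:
T = -7/3 + √6 (T = -7/3 + √(5 + 1) = -7/3 + √6 ≈ 0.11616)
M(F, B) = -19/3 + √6 (M(F, B) = -4 + (-7/3 + √6) = -19/3 + √6)
((M(1, 0) + 16)*(33 + 30))*(-3295) = (((-19/3 + √6) + 16)*(33 + 30))*(-3295) = ((29/3 + √6)*63)*(-3295) = (609 + 63*√6)*(-3295) = -2006655 - 207585*√6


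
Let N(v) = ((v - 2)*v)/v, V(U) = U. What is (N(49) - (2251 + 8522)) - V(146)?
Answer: -10872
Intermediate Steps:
N(v) = -2 + v (N(v) = ((-2 + v)*v)/v = (v*(-2 + v))/v = -2 + v)
(N(49) - (2251 + 8522)) - V(146) = ((-2 + 49) - (2251 + 8522)) - 1*146 = (47 - 1*10773) - 146 = (47 - 10773) - 146 = -10726 - 146 = -10872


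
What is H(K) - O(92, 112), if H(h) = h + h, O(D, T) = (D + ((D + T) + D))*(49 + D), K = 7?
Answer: -54694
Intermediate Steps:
O(D, T) = (49 + D)*(T + 3*D) (O(D, T) = (D + (T + 2*D))*(49 + D) = (T + 3*D)*(49 + D) = (49 + D)*(T + 3*D))
H(h) = 2*h
H(K) - O(92, 112) = 2*7 - (3*92² + 49*112 + 147*92 + 92*112) = 14 - (3*8464 + 5488 + 13524 + 10304) = 14 - (25392 + 5488 + 13524 + 10304) = 14 - 1*54708 = 14 - 54708 = -54694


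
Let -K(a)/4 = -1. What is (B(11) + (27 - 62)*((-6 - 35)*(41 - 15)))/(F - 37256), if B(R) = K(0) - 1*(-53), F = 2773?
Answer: -37367/34483 ≈ -1.0836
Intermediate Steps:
K(a) = 4 (K(a) = -4*(-1) = 4)
B(R) = 57 (B(R) = 4 - 1*(-53) = 4 + 53 = 57)
(B(11) + (27 - 62)*((-6 - 35)*(41 - 15)))/(F - 37256) = (57 + (27 - 62)*((-6 - 35)*(41 - 15)))/(2773 - 37256) = (57 - (-1435)*26)/(-34483) = (57 - 35*(-1066))*(-1/34483) = (57 + 37310)*(-1/34483) = 37367*(-1/34483) = -37367/34483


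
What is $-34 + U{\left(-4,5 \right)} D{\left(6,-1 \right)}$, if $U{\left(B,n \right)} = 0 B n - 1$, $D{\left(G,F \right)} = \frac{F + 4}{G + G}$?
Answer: $- \frac{137}{4} \approx -34.25$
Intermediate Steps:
$D{\left(G,F \right)} = \frac{4 + F}{2 G}$
$U{\left(B,n \right)} = -1$ ($U{\left(B,n \right)} = 0 n - 1 = 0 - 1 = -1$)
$-34 + U{\left(-4,5 \right)} D{\left(6,-1 \right)} = -34 - \frac{4 - 1}{2 \cdot 6} = -34 - \frac{1}{2} \cdot \frac{1}{6} \cdot 3 = -34 - \frac{1}{4} = - \frac{137}{4}$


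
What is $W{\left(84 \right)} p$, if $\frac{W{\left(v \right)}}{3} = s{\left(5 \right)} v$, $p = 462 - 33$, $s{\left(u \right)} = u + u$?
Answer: $1081080$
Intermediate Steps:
$s{\left(u \right)} = 2 u$
$p = 429$ ($p = 462 - 33 = 429$)
$W{\left(v \right)} = 30 v$ ($W{\left(v \right)} = 3 \cdot 2 \cdot 5 v = 3 \cdot 10 v = 30 v$)
$W{\left(84 \right)} p = 30 \cdot 84 \cdot 429 = 2520 \cdot 429 = 1081080$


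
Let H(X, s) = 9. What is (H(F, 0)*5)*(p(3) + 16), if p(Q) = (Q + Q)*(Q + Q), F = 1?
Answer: 2340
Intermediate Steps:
p(Q) = 4*Q² (p(Q) = (2*Q)*(2*Q) = 4*Q²)
(H(F, 0)*5)*(p(3) + 16) = (9*5)*(4*3² + 16) = 45*(4*9 + 16) = 45*(36 + 16) = 45*52 = 2340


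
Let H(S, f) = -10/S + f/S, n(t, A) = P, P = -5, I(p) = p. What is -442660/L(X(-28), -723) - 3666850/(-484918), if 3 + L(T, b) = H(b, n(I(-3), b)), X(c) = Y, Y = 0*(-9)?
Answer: 12933549762845/87042781 ≈ 1.4859e+5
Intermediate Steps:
Y = 0
X(c) = 0
n(t, A) = -5
L(T, b) = -3 - 15/b (L(T, b) = -3 + (-10 - 5)/b = -3 - 15/b)
-442660/L(X(-28), -723) - 3666850/(-484918) = -442660/(-3 - 15/(-723)) - 3666850/(-484918) = -442660/(-3 - 15*(-1/723)) - 3666850*(-1/484918) = -442660/(-3 + 5/241) + 1833425/242459 = -442660/(-718/241) + 1833425/242459 = -442660*(-241/718) + 1833425/242459 = 53340530/359 + 1833425/242459 = 12933549762845/87042781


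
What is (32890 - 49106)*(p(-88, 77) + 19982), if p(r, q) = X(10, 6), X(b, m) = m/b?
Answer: -1620189208/5 ≈ -3.2404e+8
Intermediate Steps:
p(r, q) = ⅗ (p(r, q) = 6/10 = 6*(⅒) = ⅗)
(32890 - 49106)*(p(-88, 77) + 19982) = (32890 - 49106)*(⅗ + 19982) = -16216*99913/5 = -1620189208/5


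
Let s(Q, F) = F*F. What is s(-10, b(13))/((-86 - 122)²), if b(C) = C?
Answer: 1/256 ≈ 0.0039063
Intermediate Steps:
s(Q, F) = F²
s(-10, b(13))/((-86 - 122)²) = 13²/((-86 - 122)²) = 169/((-208)²) = 169/43264 = 169*(1/43264) = 1/256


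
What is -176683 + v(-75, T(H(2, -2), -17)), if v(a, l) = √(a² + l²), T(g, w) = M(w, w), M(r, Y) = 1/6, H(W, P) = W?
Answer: -176683 + √202501/6 ≈ -1.7661e+5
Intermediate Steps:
M(r, Y) = ⅙
T(g, w) = ⅙
-176683 + v(-75, T(H(2, -2), -17)) = -176683 + √((-75)² + (⅙)²) = -176683 + √(5625 + 1/36) = -176683 + √(202501/36) = -176683 + √202501/6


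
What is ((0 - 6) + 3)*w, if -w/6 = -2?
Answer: -36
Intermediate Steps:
w = 12 (w = -6*(-2) = 12)
((0 - 6) + 3)*w = ((0 - 6) + 3)*12 = (-6 + 3)*12 = -3*12 = -36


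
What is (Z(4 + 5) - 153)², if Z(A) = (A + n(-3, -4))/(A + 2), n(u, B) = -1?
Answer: 2805625/121 ≈ 23187.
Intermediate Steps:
Z(A) = (-1 + A)/(2 + A) (Z(A) = (A - 1)/(A + 2) = (-1 + A)/(2 + A))
(Z(4 + 5) - 153)² = ((-1 + (4 + 5))/(2 + (4 + 5)) - 153)² = ((-1 + 9)/(2 + 9) - 153)² = (8/11 - 153)² = (-1675/11)² = 2805625/121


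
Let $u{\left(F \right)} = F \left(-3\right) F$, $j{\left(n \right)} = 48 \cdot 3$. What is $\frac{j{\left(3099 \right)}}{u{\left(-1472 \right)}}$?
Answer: $- \frac{3}{135424} \approx -2.2153 \cdot 10^{-5}$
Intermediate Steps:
$j{\left(n \right)} = 144$
$u{\left(F \right)} = - 3 F^{2}$ ($u{\left(F \right)} = - 3 F F = - 3 F^{2}$)
$\frac{j{\left(3099 \right)}}{u{\left(-1472 \right)}} = \frac{144}{\left(-3\right) \left(-1472\right)^{2}} = \frac{144}{\left(-3\right) 2166784} = \frac{144}{-6500352} = 144 \left(- \frac{1}{6500352}\right) = - \frac{3}{135424}$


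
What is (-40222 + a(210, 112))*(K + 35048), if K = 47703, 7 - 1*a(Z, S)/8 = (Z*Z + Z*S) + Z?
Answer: -48227779306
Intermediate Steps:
a(Z, S) = 56 - 8*Z - 8*Z² - 8*S*Z (a(Z, S) = 56 - 8*((Z*Z + Z*S) + Z) = 56 - 8*((Z² + S*Z) + Z) = 56 - 8*(Z + Z² + S*Z) = 56 + (-8*Z - 8*Z² - 8*S*Z) = 56 - 8*Z - 8*Z² - 8*S*Z)
(-40222 + a(210, 112))*(K + 35048) = (-40222 + (56 - 8*210 - 8*210² - 8*112*210))*(47703 + 35048) = (-40222 + (56 - 1680 - 8*44100 - 188160))*82751 = (-40222 + (56 - 1680 - 352800 - 188160))*82751 = (-40222 - 542584)*82751 = -582806*82751 = -48227779306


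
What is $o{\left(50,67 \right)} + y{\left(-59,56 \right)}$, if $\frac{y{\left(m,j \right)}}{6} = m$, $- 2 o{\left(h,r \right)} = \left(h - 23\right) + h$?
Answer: $- \frac{785}{2} \approx -392.5$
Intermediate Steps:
$o{\left(h,r \right)} = \frac{23}{2} - h$ ($o{\left(h,r \right)} = - \frac{\left(h - 23\right) + h}{2} = - \frac{\left(-23 + h\right) + h}{2} = - \frac{-23 + 2 h}{2} = \frac{23}{2} - h$)
$y{\left(m,j \right)} = 6 m$
$o{\left(50,67 \right)} + y{\left(-59,56 \right)} = \left(\frac{23}{2} - 50\right) + 6 \left(-59\right) = \left(\frac{23}{2} - 50\right) - 354 = - \frac{77}{2} - 354 = - \frac{785}{2}$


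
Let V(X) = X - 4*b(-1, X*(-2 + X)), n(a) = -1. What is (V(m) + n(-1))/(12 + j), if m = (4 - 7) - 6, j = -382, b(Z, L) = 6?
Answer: 17/185 ≈ 0.091892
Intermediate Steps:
m = -9 (m = -3 - 6 = -9)
V(X) = -24 + X (V(X) = X - 4*6 = X - 24 = -24 + X)
(V(m) + n(-1))/(12 + j) = ((-24 - 9) - 1)/(12 - 382) = (-33 - 1)/(-370) = -34*(-1/370) = 17/185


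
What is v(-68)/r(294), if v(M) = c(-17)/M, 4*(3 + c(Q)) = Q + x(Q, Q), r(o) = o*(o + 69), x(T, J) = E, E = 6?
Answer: 23/29028384 ≈ 7.9233e-7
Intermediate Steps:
x(T, J) = 6
r(o) = o*(69 + o)
c(Q) = -3/2 + Q/4 (c(Q) = -3 + (Q + 6)/4 = -3 + (6 + Q)/4 = -3 + (3/2 + Q/4) = -3/2 + Q/4)
v(M) = -23/(4*M) (v(M) = (-3/2 + (¼)*(-17))/M = (-3/2 - 17/4)/M = -23/(4*M))
v(-68)/r(294) = (-23/4/(-68))/((294*(69 + 294))) = (-23/4*(-1/68))/((294*363)) = (23/272)/106722 = (23/272)*(1/106722) = 23/29028384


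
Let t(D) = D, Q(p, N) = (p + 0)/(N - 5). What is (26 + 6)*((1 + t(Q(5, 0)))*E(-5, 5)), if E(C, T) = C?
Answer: 0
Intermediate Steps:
Q(p, N) = p/(-5 + N)
(26 + 6)*((1 + t(Q(5, 0)))*E(-5, 5)) = (26 + 6)*((1 + 5/(-5 + 0))*(-5)) = 32*((1 + 5/(-5))*(-5)) = 32*((1 + 5*(-⅕))*(-5)) = 32*((1 - 1)*(-5)) = 32*(0*(-5)) = 32*0 = 0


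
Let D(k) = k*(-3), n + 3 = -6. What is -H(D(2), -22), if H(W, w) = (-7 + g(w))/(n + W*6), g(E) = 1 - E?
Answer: 16/45 ≈ 0.35556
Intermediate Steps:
n = -9 (n = -3 - 6 = -9)
D(k) = -3*k
H(W, w) = (-6 - w)/(-9 + 6*W) (H(W, w) = (-7 + (1 - w))/(-9 + W*6) = (-6 - w)/(-9 + 6*W))
-H(D(2), -22) = -(-6 - 1*(-22))/(3*(-3 + 2*(-3*2))) = -(-6 + 22)/(3*(-3 + 2*(-6))) = -16/(3*(-3 - 12)) = -16/(3*(-15)) = -(-1)*16/(3*15) = -1*(-16/45) = 16/45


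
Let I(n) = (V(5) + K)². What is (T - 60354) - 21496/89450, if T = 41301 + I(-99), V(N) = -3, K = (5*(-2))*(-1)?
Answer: -849964648/44725 ≈ -19004.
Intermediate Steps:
K = 10 (K = -10*(-1) = 10)
I(n) = 49 (I(n) = (-3 + 10)² = 7² = 49)
T = 41350 (T = 41301 + 49 = 41350)
(T - 60354) - 21496/89450 = (41350 - 60354) - 21496/89450 = -19004 - 21496*1/89450 = -19004 - 10748/44725 = -849964648/44725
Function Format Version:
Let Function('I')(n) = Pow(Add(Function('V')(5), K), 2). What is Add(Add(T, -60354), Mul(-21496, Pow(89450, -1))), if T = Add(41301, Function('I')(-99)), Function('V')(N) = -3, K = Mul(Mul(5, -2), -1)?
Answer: Rational(-849964648, 44725) ≈ -19004.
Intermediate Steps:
K = 10 (K = Mul(-10, -1) = 10)
Function('I')(n) = 49 (Function('I')(n) = Pow(Add(-3, 10), 2) = Pow(7, 2) = 49)
T = 41350 (T = Add(41301, 49) = 41350)
Add(Add(T, -60354), Mul(-21496, Pow(89450, -1))) = Add(Add(41350, -60354), Mul(-21496, Pow(89450, -1))) = Add(-19004, Mul(-21496, Rational(1, 89450))) = Add(-19004, Rational(-10748, 44725)) = Rational(-849964648, 44725)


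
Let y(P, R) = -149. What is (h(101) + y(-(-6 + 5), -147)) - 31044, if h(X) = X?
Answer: -31092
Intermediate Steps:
(h(101) + y(-(-6 + 5), -147)) - 31044 = (101 - 149) - 31044 = -48 - 31044 = -31092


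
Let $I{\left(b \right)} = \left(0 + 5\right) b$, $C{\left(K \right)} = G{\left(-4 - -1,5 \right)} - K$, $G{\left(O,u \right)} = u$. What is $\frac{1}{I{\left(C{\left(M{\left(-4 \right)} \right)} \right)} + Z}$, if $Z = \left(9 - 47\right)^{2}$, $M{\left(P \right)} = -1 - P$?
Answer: $\frac{1}{1454} \approx 0.00068776$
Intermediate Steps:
$Z = 1444$ ($Z = \left(-38\right)^{2} = 1444$)
$C{\left(K \right)} = 5 - K$
$I{\left(b \right)} = 5 b$
$\frac{1}{I{\left(C{\left(M{\left(-4 \right)} \right)} \right)} + Z} = \frac{1}{5 \left(5 - \left(-1 - -4\right)\right) + 1444} = \frac{1}{5 \left(5 - \left(-1 + 4\right)\right) + 1444} = \frac{1}{5 \left(5 - 3\right) + 1444} = \frac{1}{5 \cdot 2 + 1444} = \frac{1}{10 + 1444} = \frac{1}{1454}$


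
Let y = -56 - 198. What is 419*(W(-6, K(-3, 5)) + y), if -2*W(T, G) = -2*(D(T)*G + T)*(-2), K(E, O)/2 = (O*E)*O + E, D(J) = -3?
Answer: -493582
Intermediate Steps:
K(E, O) = 2*E + 2*E*O² (K(E, O) = 2*((O*E)*O + E) = 2*((E*O)*O + E) = 2*(E*O² + E) = 2*(E + E*O²) = 2*E + 2*E*O²)
W(T, G) = -2*T + 6*G (W(T, G) = -(-2*(-3*G + T))*(-2)/2 = -(-2*(T - 3*G))*(-2)/2 = -(-2*T + 6*G)*(-2)/2 = -(-12*G + 4*T)/2 = -2*T + 6*G)
y = -254
419*(W(-6, K(-3, 5)) + y) = 419*((-2*(-6) + 6*(2*(-3)*(1 + 5²))) - 254) = 419*((12 + 6*(2*(-3)*(1 + 25))) - 254) = 419*((12 + 6*(2*(-3)*26)) - 254) = 419*((12 + 6*(-156)) - 254) = 419*((12 - 936) - 254) = 419*(-924 - 254) = 419*(-1178) = -493582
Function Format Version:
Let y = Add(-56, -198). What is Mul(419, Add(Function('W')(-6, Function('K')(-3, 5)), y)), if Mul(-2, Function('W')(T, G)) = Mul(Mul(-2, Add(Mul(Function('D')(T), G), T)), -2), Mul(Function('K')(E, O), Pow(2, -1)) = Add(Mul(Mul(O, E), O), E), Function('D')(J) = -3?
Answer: -493582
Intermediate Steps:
Function('K')(E, O) = Add(Mul(2, E), Mul(2, E, Pow(O, 2))) (Function('K')(E, O) = Mul(2, Add(Mul(Mul(O, E), O), E)) = Mul(2, Add(Mul(Mul(E, O), O), E)) = Mul(2, Add(Mul(E, Pow(O, 2)), E)) = Mul(2, Add(E, Mul(E, Pow(O, 2)))) = Add(Mul(2, E), Mul(2, E, Pow(O, 2))))
Function('W')(T, G) = Add(Mul(-2, T), Mul(6, G)) (Function('W')(T, G) = Mul(Rational(-1, 2), Mul(Mul(-2, Add(Mul(-3, G), T)), -2)) = Mul(Rational(-1, 2), Mul(Mul(-2, Add(T, Mul(-3, G))), -2)) = Mul(Rational(-1, 2), Mul(Add(Mul(-2, T), Mul(6, G)), -2)) = Mul(Rational(-1, 2), Add(Mul(-12, G), Mul(4, T))) = Add(Mul(-2, T), Mul(6, G)))
y = -254
Mul(419, Add(Function('W')(-6, Function('K')(-3, 5)), y)) = Mul(419, Add(Add(Mul(-2, -6), Mul(6, Mul(2, -3, Add(1, Pow(5, 2))))), -254)) = Mul(419, Add(Add(12, Mul(6, Mul(2, -3, Add(1, 25)))), -254)) = Mul(419, Add(Add(12, Mul(6, Mul(2, -3, 26))), -254)) = Mul(419, Add(Add(12, Mul(6, -156)), -254)) = Mul(419, Add(Add(12, -936), -254)) = Mul(419, Add(-924, -254)) = Mul(419, -1178) = -493582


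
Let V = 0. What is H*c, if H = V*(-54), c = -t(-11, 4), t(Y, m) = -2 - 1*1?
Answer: 0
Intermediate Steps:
t(Y, m) = -3 (t(Y, m) = -2 - 1 = -3)
c = 3 (c = -1*(-3) = 3)
H = 0 (H = 0*(-54) = 0)
H*c = 0*3 = 0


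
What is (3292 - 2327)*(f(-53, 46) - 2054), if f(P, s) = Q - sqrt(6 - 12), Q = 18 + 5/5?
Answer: -1963775 - 965*I*sqrt(6) ≈ -1.9638e+6 - 2363.8*I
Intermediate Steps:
Q = 19 (Q = 18 + 5*(1/5) = 18 + 1 = 19)
f(P, s) = 19 - I*sqrt(6) (f(P, s) = 19 - sqrt(6 - 12) = 19 - sqrt(-6) = 19 - I*sqrt(6))
(3292 - 2327)*(f(-53, 46) - 2054) = (3292 - 2327)*((19 - I*sqrt(6)) - 2054) = 965*(-2035 - I*sqrt(6)) = -1963775 - 965*I*sqrt(6)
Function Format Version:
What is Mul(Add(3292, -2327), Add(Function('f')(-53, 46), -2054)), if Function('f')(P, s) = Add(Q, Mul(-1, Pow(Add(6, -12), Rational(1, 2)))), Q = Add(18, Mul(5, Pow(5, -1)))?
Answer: Add(-1963775, Mul(-965, I, Pow(6, Rational(1, 2)))) ≈ Add(-1.9638e+6, Mul(-2363.8, I))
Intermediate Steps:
Q = 19 (Q = Add(18, Mul(5, Rational(1, 5))) = Add(18, 1) = 19)
Function('f')(P, s) = Add(19, Mul(-1, I, Pow(6, Rational(1, 2)))) (Function('f')(P, s) = Add(19, Mul(-1, Pow(Add(6, -12), Rational(1, 2)))) = Add(19, Mul(-1, Pow(-6, Rational(1, 2)))) = Add(19, Mul(-1, Mul(I, Pow(6, Rational(1, 2))))) = Add(19, Mul(-1, I, Pow(6, Rational(1, 2)))))
Mul(Add(3292, -2327), Add(Function('f')(-53, 46), -2054)) = Mul(Add(3292, -2327), Add(Add(19, Mul(-1, I, Pow(6, Rational(1, 2)))), -2054)) = Mul(965, Add(-2035, Mul(-1, I, Pow(6, Rational(1, 2))))) = Add(-1963775, Mul(-965, I, Pow(6, Rational(1, 2))))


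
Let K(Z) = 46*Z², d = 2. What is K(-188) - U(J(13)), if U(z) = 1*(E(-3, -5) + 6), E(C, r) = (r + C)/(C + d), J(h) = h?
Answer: 1625810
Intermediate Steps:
E(C, r) = (C + r)/(2 + C) (E(C, r) = (r + C)/(C + 2) = (C + r)/(2 + C))
U(z) = 14 (U(z) = 1*((-3 - 5)/(2 - 3) + 6) = 1*(-8/(-1) + 6) = 1*(-1*(-8) + 6) = 1*(8 + 6) = 1*14 = 14)
K(-188) - U(J(13)) = 46*(-188)² - 1*14 = 46*35344 - 14 = 1625824 - 14 = 1625810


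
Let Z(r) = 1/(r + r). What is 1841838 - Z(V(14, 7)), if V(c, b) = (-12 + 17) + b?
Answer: 44204111/24 ≈ 1.8418e+6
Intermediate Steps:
V(c, b) = 5 + b
Z(r) = 1/(2*r)
1841838 - Z(V(14, 7)) = 1841838 - 1/(2*(5 + 7)) = 1841838 - 1/(2*12) = 1841838 - 1*1/24 = 1841838 - 1/24 = 44204111/24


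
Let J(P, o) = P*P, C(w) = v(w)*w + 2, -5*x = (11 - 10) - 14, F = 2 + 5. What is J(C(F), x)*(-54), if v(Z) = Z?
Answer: -140454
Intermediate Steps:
F = 7
x = 13/5 (x = -((11 - 10) - 14)/5 = -(1 - 14)/5 = -1/5*(-13) = 13/5 ≈ 2.6000)
C(w) = 2 + w**2 (C(w) = w*w + 2 = w**2 + 2 = 2 + w**2)
J(P, o) = P**2
J(C(F), x)*(-54) = (2 + 7**2)**2*(-54) = (2 + 49)**2*(-54) = 51**2*(-54) = 2601*(-54) = -140454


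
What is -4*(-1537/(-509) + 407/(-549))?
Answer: -2546600/279441 ≈ -9.1132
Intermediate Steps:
-4*(-1537/(-509) + 407/(-549)) = -4*(-1537*(-1/509) + 407*(-1/549)) = -4*(1537/509 - 407/549) = -4*636650/279441 = -2546600/279441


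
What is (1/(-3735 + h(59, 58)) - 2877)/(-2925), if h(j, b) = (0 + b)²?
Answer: 1067368/1085175 ≈ 0.98359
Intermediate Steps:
h(j, b) = b²
(1/(-3735 + h(59, 58)) - 2877)/(-2925) = (1/(-3735 + 58²) - 2877)/(-2925) = (1/(-3735 + 3364) - 2877)*(-1/2925) = (1/(-371) - 2877)*(-1/2925) = (-1/371 - 2877)*(-1/2925) = -1067368/371*(-1/2925) = 1067368/1085175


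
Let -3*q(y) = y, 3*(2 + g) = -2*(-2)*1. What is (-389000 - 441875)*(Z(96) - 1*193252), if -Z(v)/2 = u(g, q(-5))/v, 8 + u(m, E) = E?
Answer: 23121813005375/144 ≈ 1.6057e+11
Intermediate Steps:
g = -2/3 (g = -2 + (-2*(-2)*1)/3 = -2 + (4*1)/3 = -2 + (1/3)*4 = -2 + 4/3 = -2/3 ≈ -0.66667)
q(y) = -y/3
u(m, E) = -8 + E
Z(v) = 38/(3*v) (Z(v) = -2*(-8 - 1/3*(-5))/v = -2*(-8 + 5/3)/v = -(-38)/(3*v) = 38/(3*v))
(-389000 - 441875)*(Z(96) - 1*193252) = (-389000 - 441875)*((38/3)/96 - 1*193252) = -830875*((38/3)*(1/96) - 193252) = -830875*(19/144 - 193252) = -830875*(-27828269/144) = 23121813005375/144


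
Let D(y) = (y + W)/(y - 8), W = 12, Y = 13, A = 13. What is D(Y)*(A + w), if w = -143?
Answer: -650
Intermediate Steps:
D(y) = (12 + y)/(-8 + y) (D(y) = (y + 12)/(y - 8) = (12 + y)/(-8 + y))
D(Y)*(A + w) = ((12 + 13)/(-8 + 13))*(13 - 143) = (25/5)*(-130) = ((⅕)*25)*(-130) = 5*(-130) = -650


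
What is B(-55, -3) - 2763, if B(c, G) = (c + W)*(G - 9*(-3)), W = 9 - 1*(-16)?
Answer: -3483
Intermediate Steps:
W = 25 (W = 9 + 16 = 25)
B(c, G) = (25 + c)*(27 + G) (B(c, G) = (c + 25)*(G - 9*(-3)) = (25 + c)*(G + 27) = (25 + c)*(27 + G))
B(-55, -3) - 2763 = (675 + 25*(-3) + 27*(-55) - 3*(-55)) - 2763 = (675 - 75 - 1485 + 165) - 2763 = -720 - 2763 = -3483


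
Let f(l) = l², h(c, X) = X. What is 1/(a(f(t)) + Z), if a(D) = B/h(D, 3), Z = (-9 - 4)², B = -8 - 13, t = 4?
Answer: 1/162 ≈ 0.0061728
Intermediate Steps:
B = -21
Z = 169 (Z = (-13)² = 169)
a(D) = -7 (a(D) = -21/3 = -21*⅓ = -7)
1/(a(f(t)) + Z) = 1/(-7 + 169) = 1/162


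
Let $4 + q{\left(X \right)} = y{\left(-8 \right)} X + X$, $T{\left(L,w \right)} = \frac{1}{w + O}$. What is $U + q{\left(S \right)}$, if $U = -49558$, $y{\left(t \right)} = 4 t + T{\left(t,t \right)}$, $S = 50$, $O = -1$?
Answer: $- \frac{460058}{9} \approx -51118.0$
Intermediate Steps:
$T{\left(L,w \right)} = \frac{1}{-1 + w}$ ($T{\left(L,w \right)} = \frac{1}{w - 1} = \frac{1}{-1 + w}$)
$y{\left(t \right)} = \frac{1}{-1 + t} + 4 t$ ($y{\left(t \right)} = 4 t + \frac{1}{-1 + t} = \frac{1}{-1 + t} + 4 t$)
$q{\left(X \right)} = -4 - \frac{280 X}{9}$ ($q{\left(X \right)} = -4 + \left(\frac{1 + 4 \left(-8\right) \left(-1 - 8\right)}{-1 - 8} X + X\right) = -4 + \left(\frac{1 + 4 \left(-8\right) \left(-9\right)}{-9} X + X\right) = -4 + \left(- \frac{1 + 288}{9} X + X\right) = -4 + \left(\left(- \frac{1}{9}\right) 289 X + X\right) = -4 + \left(- \frac{289 X}{9} + X\right) = -4 - \frac{280 X}{9}$)
$U + q{\left(S \right)} = -49558 - \frac{14036}{9} = - \frac{460058}{9}$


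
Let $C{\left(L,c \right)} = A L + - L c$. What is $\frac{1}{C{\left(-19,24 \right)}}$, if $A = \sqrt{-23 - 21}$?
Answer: $\frac{6}{2945} + \frac{i \sqrt{11}}{5890} \approx 0.0020374 + 0.00056309 i$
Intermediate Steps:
$A = 2 i \sqrt{11}$ ($A = \sqrt{-44} = 2 i \sqrt{11} \approx 6.6332 i$)
$C{\left(L,c \right)} = - L c + 2 i L \sqrt{11}$ ($C{\left(L,c \right)} = 2 i \sqrt{11} L + - L c = 2 i L \sqrt{11} - L c = - L c + 2 i L \sqrt{11}$)
$\frac{1}{C{\left(-19,24 \right)}} = \frac{1}{\left(-19\right) \left(\left(-1\right) 24 + 2 i \sqrt{11}\right)} = \frac{1}{\left(-19\right) \left(-24 + 2 i \sqrt{11}\right)} = \frac{1}{456 - 38 i \sqrt{11}}$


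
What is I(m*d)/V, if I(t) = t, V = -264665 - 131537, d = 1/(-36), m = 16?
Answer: 2/1782909 ≈ 1.1218e-6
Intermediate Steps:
d = -1/36 ≈ -0.027778
V = -396202
I(m*d)/V = (16*(-1/36))/(-396202) = -4/9*(-1/396202) = 2/1782909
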